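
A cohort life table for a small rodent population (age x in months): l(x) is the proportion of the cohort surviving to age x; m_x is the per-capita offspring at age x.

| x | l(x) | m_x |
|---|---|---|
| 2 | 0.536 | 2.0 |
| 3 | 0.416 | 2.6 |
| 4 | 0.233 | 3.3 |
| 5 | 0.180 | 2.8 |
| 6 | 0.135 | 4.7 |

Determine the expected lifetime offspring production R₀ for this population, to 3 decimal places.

4.061

R₀ = Σ l(x) m_x:
  age 2: 0.536 × 2.0 = 1.0720
  age 3: 0.416 × 2.6 = 1.0816
  age 4: 0.233 × 3.3 = 0.7689
  age 5: 0.180 × 2.8 = 0.5040
  age 6: 0.135 × 4.7 = 0.6345
R₀ = 1.0720 + 1.0816 + 0.7689 + 0.5040 + 0.6345 = 4.0610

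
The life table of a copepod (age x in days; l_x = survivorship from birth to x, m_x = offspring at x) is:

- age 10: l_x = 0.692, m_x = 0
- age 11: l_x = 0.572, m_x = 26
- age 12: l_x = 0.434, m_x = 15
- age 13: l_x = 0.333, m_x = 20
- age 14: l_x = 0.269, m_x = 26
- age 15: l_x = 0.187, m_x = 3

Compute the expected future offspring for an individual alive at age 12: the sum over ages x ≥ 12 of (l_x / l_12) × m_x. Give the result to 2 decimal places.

47.75

l_12 = 0.434. Conditional survival from age 12 to x is l_x / l_12.
  x=12: (0.434/0.434) × 15 = 15.0000
  x=13: (0.333/0.434) × 20 = 15.3456
  x=14: (0.269/0.434) × 26 = 16.1152
  x=15: (0.187/0.434) × 3 = 1.2926
Sum = 15.0000 + 15.3456 + 16.1152 + 1.2926 = 47.7535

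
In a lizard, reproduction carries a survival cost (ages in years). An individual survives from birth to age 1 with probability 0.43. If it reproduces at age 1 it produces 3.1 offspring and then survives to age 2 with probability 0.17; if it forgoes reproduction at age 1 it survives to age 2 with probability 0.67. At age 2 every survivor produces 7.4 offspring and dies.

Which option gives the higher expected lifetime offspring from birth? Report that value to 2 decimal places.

2.13

breed at age 1: R₀ = 0.43 × (3.1 + 0.17 × 7.4) = 0.43 × 4.3580 = 1.8739
delay to age 2: R₀ = 0.43 × (0.67 × 7.4) = 0.43 × 4.9580 = 2.1319
Higher: delay to age 2 (2.1319).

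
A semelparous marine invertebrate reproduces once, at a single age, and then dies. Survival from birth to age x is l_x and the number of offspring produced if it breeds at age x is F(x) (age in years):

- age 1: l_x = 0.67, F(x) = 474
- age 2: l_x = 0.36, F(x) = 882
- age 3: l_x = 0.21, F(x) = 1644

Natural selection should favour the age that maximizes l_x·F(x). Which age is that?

Expected offspring if breeding at age x = l_x × F(x):
  age 1: 0.67 × 474 = 317.580
  age 2: 0.36 × 882 = 317.520
  age 3: 0.21 × 1644 = 345.240
Maximum at age 3 (345.240).

3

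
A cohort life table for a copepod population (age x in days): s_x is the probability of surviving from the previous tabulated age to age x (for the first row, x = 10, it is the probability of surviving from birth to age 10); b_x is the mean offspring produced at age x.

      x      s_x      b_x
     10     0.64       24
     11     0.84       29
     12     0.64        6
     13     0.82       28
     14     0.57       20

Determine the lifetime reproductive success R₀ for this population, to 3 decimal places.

44.131

Survivorship from birth: l_x = s_10·s_11·…·s_x.
  l_10 = 0.64000
  l_11 = 0.53760
  l_12 = 0.34406
  l_13 = 0.28213
  l_14 = 0.16082
R₀ = Σ l_x b_x:
  age 10: 0.64000 × 24 = 15.3600
  age 11: 0.53760 × 29 = 15.5904
  age 12: 0.34406 × 6 = 2.0644
  age 13: 0.28213 × 28 = 7.8996
  age 14: 0.16082 × 20 = 3.2164
R₀ = 15.3600 + 15.5904 + 2.0644 + 7.8996 + 3.2164 = 44.1308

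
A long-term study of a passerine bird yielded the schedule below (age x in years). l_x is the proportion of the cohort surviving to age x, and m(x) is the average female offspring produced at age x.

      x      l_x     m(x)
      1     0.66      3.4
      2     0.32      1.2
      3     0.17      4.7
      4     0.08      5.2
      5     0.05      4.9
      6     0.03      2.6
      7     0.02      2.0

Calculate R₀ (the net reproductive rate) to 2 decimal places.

4.21

R₀ = Σ l_x m(x):
  age 1: 0.66 × 3.4 = 2.2440
  age 2: 0.32 × 1.2 = 0.3840
  age 3: 0.17 × 4.7 = 0.7990
  age 4: 0.08 × 5.2 = 0.4160
  age 5: 0.05 × 4.9 = 0.2450
  age 6: 0.03 × 2.6 = 0.0780
  age 7: 0.02 × 2.0 = 0.0400
R₀ = 2.2440 + 0.3840 + 0.7990 + 0.4160 + 0.2450 + 0.0780 + 0.0400 = 4.2060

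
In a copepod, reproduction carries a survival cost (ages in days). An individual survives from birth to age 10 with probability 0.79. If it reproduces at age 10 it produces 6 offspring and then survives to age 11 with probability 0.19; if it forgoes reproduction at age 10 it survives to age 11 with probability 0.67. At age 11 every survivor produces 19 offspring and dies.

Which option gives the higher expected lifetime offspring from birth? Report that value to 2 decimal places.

10.06

breed at age 10: R₀ = 0.79 × (6 + 0.19 × 19) = 0.79 × 9.6100 = 7.5919
delay to age 11: R₀ = 0.79 × (0.67 × 19) = 0.79 × 12.7300 = 10.0567
Higher: delay to age 11 (10.0567).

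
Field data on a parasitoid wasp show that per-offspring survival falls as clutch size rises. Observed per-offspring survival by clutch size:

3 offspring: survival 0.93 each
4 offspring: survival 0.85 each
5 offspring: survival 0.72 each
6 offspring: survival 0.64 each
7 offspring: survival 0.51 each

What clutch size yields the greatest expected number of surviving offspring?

6

Expected surviving offspring = c × s(c):
  c=3: 3 × 0.93 = 2.790
  c=4: 4 × 0.85 = 3.400
  c=5: 5 × 0.72 = 3.600
  c=6: 6 × 0.64 = 3.840
  c=7: 7 × 0.51 = 3.570
Maximum at c = 6 (3.840 surviving offspring).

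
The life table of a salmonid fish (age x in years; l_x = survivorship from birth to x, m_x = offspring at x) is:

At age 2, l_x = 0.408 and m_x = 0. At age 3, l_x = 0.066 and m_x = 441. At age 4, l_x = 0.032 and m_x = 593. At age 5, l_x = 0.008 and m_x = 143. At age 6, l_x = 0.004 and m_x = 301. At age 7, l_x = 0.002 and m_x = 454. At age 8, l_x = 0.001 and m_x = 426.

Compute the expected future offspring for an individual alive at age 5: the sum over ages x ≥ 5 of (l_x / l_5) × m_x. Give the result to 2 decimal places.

460.25

l_5 = 0.008. Conditional survival from age 5 to x is l_x / l_5.
  x=5: (0.008/0.008) × 143 = 143.0000
  x=6: (0.004/0.008) × 301 = 150.5000
  x=7: (0.002/0.008) × 454 = 113.5000
  x=8: (0.001/0.008) × 426 = 53.2500
Sum = 143.0000 + 150.5000 + 113.5000 + 53.2500 = 460.2500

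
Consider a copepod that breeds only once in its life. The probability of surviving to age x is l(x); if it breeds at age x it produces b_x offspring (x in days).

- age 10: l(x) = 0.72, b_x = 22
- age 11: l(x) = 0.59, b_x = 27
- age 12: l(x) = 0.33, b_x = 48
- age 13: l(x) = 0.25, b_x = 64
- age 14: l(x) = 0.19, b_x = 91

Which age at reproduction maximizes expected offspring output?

14

Expected offspring if breeding at age x = l(x) × b_x:
  age 10: 0.72 × 22 = 15.840
  age 11: 0.59 × 27 = 15.930
  age 12: 0.33 × 48 = 15.840
  age 13: 0.25 × 64 = 16.000
  age 14: 0.19 × 91 = 17.290
Maximum at age 14 (17.290).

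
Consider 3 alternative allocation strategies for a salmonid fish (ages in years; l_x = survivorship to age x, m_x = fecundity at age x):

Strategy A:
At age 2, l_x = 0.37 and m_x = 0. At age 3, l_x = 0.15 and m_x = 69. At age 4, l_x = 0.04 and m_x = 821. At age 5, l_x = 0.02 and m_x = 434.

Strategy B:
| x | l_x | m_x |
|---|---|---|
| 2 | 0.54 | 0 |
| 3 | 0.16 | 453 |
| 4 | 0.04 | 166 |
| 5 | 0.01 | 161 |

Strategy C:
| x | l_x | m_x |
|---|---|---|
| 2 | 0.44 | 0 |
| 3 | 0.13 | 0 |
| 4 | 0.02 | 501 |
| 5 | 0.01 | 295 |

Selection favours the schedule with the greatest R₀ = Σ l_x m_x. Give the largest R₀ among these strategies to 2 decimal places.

Strategy A: R₀ = 0.37×0 + 0.15×69 + 0.04×821 + 0.02×434 = 51.8700
Strategy B: R₀ = 0.54×0 + 0.16×453 + 0.04×166 + 0.01×161 = 80.7300
Strategy C: R₀ = 0.44×0 + 0.13×0 + 0.02×501 + 0.01×295 = 12.9700
Highest R₀: strategy B with 80.7300.

80.73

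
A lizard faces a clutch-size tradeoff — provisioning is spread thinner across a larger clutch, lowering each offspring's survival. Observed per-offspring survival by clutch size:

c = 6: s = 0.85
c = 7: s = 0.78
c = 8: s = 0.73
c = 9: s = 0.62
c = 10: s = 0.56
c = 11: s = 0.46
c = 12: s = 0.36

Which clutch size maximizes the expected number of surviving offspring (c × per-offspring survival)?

Expected surviving offspring = c × s(c):
  c=6: 6 × 0.85 = 5.100
  c=7: 7 × 0.78 = 5.460
  c=8: 8 × 0.73 = 5.840
  c=9: 9 × 0.62 = 5.580
  c=10: 10 × 0.56 = 5.600
  c=11: 11 × 0.46 = 5.060
  c=12: 12 × 0.36 = 4.320
Maximum at c = 8 (5.840 surviving offspring).

8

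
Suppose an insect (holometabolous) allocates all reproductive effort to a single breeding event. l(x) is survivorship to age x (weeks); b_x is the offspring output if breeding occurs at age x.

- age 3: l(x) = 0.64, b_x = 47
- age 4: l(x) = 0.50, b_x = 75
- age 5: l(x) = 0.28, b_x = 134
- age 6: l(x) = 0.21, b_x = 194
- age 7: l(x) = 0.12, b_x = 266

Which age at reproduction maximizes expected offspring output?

6

Expected offspring if breeding at age x = l(x) × b_x:
  age 3: 0.64 × 47 = 30.080
  age 4: 0.50 × 75 = 37.500
  age 5: 0.28 × 134 = 37.520
  age 6: 0.21 × 194 = 40.740
  age 7: 0.12 × 266 = 31.920
Maximum at age 6 (40.740).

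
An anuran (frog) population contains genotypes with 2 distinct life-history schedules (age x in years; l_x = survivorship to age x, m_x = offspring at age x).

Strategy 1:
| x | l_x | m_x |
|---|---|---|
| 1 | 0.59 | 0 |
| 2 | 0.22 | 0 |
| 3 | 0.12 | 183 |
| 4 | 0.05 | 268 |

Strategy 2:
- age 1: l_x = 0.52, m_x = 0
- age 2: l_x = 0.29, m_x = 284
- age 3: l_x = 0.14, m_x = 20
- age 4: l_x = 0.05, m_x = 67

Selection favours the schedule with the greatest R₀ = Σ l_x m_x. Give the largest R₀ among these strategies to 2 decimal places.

Strategy 1: R₀ = 0.59×0 + 0.22×0 + 0.12×183 + 0.05×268 = 35.3600
Strategy 2: R₀ = 0.52×0 + 0.29×284 + 0.14×20 + 0.05×67 = 88.5100
Highest R₀: strategy 2 with 88.5100.

88.51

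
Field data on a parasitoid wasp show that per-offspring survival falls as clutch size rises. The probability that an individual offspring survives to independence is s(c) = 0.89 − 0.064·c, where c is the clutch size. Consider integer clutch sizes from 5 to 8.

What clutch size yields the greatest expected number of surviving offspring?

7

Expected surviving offspring = c × s(c):
  c=5: 5 × 0.570 = 2.850
  c=6: 6 × 0.506 = 3.036
  c=7: 7 × 0.442 = 3.094
  c=8: 8 × 0.378 = 3.024
Maximum at c = 7 (3.094 surviving offspring).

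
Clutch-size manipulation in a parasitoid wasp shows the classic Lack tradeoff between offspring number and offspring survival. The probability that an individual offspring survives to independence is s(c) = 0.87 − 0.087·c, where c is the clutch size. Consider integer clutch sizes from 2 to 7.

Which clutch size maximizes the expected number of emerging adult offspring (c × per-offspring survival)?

Expected emerging adult offspring = c × s(c):
  c=2: 2 × 0.696 = 1.392
  c=3: 3 × 0.609 = 1.827
  c=4: 4 × 0.522 = 2.088
  c=5: 5 × 0.435 = 2.175
  c=6: 6 × 0.348 = 2.088
  c=7: 7 × 0.261 = 1.827
Maximum at c = 5 (2.175 emerging adult offspring).

5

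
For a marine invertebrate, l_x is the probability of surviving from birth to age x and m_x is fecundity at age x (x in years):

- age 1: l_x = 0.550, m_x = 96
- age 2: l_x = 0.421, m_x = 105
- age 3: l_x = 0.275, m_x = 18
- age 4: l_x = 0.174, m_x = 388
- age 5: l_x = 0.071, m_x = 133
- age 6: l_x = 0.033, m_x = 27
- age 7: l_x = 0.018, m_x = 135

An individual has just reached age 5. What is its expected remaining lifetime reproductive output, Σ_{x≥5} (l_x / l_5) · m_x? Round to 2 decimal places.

179.77

l_5 = 0.071. Conditional survival from age 5 to x is l_x / l_5.
  x=5: (0.071/0.071) × 133 = 133.0000
  x=6: (0.033/0.071) × 27 = 12.5493
  x=7: (0.018/0.071) × 135 = 34.2254
Sum = 133.0000 + 12.5493 + 34.2254 = 179.7746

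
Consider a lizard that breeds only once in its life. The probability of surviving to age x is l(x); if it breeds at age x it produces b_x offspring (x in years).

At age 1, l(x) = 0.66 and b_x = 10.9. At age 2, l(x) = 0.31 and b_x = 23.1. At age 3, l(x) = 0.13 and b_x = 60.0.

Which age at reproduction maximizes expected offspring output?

3

Expected offspring if breeding at age x = l(x) × b_x:
  age 1: 0.66 × 10.9 = 7.194
  age 2: 0.31 × 23.1 = 7.161
  age 3: 0.13 × 60.0 = 7.800
Maximum at age 3 (7.800).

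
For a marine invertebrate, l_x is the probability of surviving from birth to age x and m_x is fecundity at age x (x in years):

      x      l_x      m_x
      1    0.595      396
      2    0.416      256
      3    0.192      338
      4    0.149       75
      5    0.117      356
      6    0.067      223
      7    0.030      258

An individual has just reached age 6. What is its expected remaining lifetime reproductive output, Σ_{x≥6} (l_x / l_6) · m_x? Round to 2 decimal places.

338.52

l_6 = 0.067. Conditional survival from age 6 to x is l_x / l_6.
  x=6: (0.067/0.067) × 223 = 223.0000
  x=7: (0.030/0.067) × 258 = 115.5224
Sum = 223.0000 + 115.5224 = 338.5224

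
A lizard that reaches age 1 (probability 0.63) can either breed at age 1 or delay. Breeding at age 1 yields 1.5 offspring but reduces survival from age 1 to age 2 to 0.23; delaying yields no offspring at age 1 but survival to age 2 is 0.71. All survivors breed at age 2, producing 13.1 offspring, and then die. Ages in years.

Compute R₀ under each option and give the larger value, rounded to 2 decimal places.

5.86

breed at age 1: R₀ = 0.63 × (1.5 + 0.23 × 13.1) = 0.63 × 4.5130 = 2.8432
delay to age 2: R₀ = 0.63 × (0.71 × 13.1) = 0.63 × 9.3010 = 5.8596
Higher: delay to age 2 (5.8596).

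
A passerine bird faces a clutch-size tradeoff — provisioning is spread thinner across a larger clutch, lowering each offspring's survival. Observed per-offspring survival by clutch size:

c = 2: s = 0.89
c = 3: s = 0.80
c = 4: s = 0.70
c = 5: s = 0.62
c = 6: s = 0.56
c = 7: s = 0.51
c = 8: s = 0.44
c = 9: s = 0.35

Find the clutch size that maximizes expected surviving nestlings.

Expected surviving nestlings = c × s(c):
  c=2: 2 × 0.89 = 1.780
  c=3: 3 × 0.80 = 2.400
  c=4: 4 × 0.70 = 2.800
  c=5: 5 × 0.62 = 3.100
  c=6: 6 × 0.56 = 3.360
  c=7: 7 × 0.51 = 3.570
  c=8: 8 × 0.44 = 3.520
  c=9: 9 × 0.35 = 3.150
Maximum at c = 7 (3.570 surviving nestlings).

7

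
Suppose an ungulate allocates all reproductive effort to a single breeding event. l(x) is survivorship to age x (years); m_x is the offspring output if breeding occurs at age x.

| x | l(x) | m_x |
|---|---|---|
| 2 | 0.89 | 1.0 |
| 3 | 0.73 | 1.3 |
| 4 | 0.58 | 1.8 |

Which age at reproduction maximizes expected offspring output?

Expected offspring if breeding at age x = l(x) × m_x:
  age 2: 0.89 × 1.0 = 0.890
  age 3: 0.73 × 1.3 = 0.949
  age 4: 0.58 × 1.8 = 1.044
Maximum at age 4 (1.044).

4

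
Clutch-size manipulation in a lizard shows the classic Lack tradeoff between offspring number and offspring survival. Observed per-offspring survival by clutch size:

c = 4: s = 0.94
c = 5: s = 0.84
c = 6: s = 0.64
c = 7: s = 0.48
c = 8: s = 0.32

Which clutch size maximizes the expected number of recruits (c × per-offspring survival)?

Expected recruits = c × s(c):
  c=4: 4 × 0.94 = 3.760
  c=5: 5 × 0.84 = 4.200
  c=6: 6 × 0.64 = 3.840
  c=7: 7 × 0.48 = 3.360
  c=8: 8 × 0.32 = 2.560
Maximum at c = 5 (4.200 recruits).

5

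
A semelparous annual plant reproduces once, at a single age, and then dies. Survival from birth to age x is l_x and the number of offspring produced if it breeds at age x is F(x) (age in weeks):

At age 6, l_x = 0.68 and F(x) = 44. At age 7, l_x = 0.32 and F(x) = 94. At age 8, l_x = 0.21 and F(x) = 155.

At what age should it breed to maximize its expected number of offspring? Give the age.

Expected offspring if breeding at age x = l_x × F(x):
  age 6: 0.68 × 44 = 29.920
  age 7: 0.32 × 94 = 30.080
  age 8: 0.21 × 155 = 32.550
Maximum at age 8 (32.550).

8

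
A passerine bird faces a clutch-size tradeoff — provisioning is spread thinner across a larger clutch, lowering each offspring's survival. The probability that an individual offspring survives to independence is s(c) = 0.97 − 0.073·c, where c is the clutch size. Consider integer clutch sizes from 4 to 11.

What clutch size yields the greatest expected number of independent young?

7

Expected independent young = c × s(c):
  c=4: 4 × 0.678 = 2.712
  c=5: 5 × 0.605 = 3.025
  c=6: 6 × 0.532 = 3.192
  c=7: 7 × 0.459 = 3.213
  c=8: 8 × 0.386 = 3.088
  c=9: 9 × 0.313 = 2.817
  c=10: 10 × 0.240 = 2.400
  c=11: 11 × 0.167 = 1.837
Maximum at c = 7 (3.213 independent young).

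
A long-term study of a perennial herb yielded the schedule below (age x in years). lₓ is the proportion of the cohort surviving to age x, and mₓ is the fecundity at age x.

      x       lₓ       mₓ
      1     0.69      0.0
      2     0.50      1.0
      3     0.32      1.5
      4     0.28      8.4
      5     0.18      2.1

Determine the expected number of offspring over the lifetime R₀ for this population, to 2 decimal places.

R₀ = Σ lₓ mₓ:
  age 1: 0.69 × 0.0 = 0.0000
  age 2: 0.50 × 1.0 = 0.5000
  age 3: 0.32 × 1.5 = 0.4800
  age 4: 0.28 × 8.4 = 2.3520
  age 5: 0.18 × 2.1 = 0.3780
R₀ = 0.0000 + 0.5000 + 0.4800 + 2.3520 + 0.3780 = 3.7100

3.71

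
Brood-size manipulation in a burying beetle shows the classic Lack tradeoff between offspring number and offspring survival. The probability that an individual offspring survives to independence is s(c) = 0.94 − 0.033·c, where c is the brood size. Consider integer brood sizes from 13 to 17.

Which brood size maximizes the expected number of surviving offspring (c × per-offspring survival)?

Expected surviving offspring = c × s(c):
  c=13: 13 × 0.511 = 6.643
  c=14: 14 × 0.478 = 6.692
  c=15: 15 × 0.445 = 6.675
  c=16: 16 × 0.412 = 6.592
  c=17: 17 × 0.379 = 6.443
Maximum at c = 14 (6.692 surviving offspring).

14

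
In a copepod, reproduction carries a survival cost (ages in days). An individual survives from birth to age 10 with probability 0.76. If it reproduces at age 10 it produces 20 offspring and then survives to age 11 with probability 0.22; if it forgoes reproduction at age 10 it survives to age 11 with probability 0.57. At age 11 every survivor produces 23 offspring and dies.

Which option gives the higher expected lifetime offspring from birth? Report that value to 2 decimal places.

19.05

breed at age 10: R₀ = 0.76 × (20 + 0.22 × 23) = 0.76 × 25.0600 = 19.0456
delay to age 11: R₀ = 0.76 × (0.57 × 23) = 0.76 × 13.1100 = 9.9636
Higher: breed at age 10 (19.0456).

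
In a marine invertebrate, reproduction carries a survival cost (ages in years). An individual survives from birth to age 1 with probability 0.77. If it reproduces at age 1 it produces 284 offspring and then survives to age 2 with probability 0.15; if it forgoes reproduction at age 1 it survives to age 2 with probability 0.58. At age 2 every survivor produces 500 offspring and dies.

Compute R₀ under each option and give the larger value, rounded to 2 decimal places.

276.43

breed at age 1: R₀ = 0.77 × (284 + 0.15 × 500) = 0.77 × 359.0000 = 276.4300
delay to age 2: R₀ = 0.77 × (0.58 × 500) = 0.77 × 290.0000 = 223.3000
Higher: breed at age 1 (276.4300).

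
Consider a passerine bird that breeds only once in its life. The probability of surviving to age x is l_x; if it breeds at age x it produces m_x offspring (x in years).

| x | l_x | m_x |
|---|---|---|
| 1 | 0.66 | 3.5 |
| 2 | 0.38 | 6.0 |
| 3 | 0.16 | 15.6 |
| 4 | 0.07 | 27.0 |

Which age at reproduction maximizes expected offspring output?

3

Expected offspring if breeding at age x = l_x × m_x:
  age 1: 0.66 × 3.5 = 2.310
  age 2: 0.38 × 6.0 = 2.280
  age 3: 0.16 × 15.6 = 2.496
  age 4: 0.07 × 27.0 = 1.890
Maximum at age 3 (2.496).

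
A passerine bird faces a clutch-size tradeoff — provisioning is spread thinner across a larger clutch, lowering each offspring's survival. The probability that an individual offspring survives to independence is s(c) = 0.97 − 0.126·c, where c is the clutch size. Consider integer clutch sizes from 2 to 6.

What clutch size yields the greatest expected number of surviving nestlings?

4

Expected surviving nestlings = c × s(c):
  c=2: 2 × 0.718 = 1.436
  c=3: 3 × 0.592 = 1.776
  c=4: 4 × 0.466 = 1.864
  c=5: 5 × 0.340 = 1.700
  c=6: 6 × 0.214 = 1.284
Maximum at c = 4 (1.864 surviving nestlings).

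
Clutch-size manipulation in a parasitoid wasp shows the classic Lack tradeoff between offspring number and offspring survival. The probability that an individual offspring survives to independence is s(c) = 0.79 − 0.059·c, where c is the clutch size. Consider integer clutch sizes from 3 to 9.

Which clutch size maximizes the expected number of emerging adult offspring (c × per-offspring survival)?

7

Expected emerging adult offspring = c × s(c):
  c=3: 3 × 0.613 = 1.839
  c=4: 4 × 0.554 = 2.216
  c=5: 5 × 0.495 = 2.475
  c=6: 6 × 0.436 = 2.616
  c=7: 7 × 0.377 = 2.639
  c=8: 8 × 0.318 = 2.544
  c=9: 9 × 0.259 = 2.331
Maximum at c = 7 (2.639 emerging adult offspring).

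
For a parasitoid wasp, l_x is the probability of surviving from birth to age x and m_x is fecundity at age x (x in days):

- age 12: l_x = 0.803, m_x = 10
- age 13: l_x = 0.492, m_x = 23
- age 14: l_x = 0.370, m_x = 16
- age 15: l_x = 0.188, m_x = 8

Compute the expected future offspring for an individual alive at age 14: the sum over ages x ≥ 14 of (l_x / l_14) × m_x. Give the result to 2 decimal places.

l_14 = 0.370. Conditional survival from age 14 to x is l_x / l_14.
  x=14: (0.370/0.370) × 16 = 16.0000
  x=15: (0.188/0.370) × 8 = 4.0649
Sum = 16.0000 + 4.0649 = 20.0649

20.06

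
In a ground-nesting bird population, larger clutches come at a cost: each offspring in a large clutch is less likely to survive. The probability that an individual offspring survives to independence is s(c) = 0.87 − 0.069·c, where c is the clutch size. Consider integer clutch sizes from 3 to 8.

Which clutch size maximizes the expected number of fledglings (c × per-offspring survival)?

6

Expected fledglings = c × s(c):
  c=3: 3 × 0.663 = 1.989
  c=4: 4 × 0.594 = 2.376
  c=5: 5 × 0.525 = 2.625
  c=6: 6 × 0.456 = 2.736
  c=7: 7 × 0.387 = 2.709
  c=8: 8 × 0.318 = 2.544
Maximum at c = 6 (2.736 fledglings).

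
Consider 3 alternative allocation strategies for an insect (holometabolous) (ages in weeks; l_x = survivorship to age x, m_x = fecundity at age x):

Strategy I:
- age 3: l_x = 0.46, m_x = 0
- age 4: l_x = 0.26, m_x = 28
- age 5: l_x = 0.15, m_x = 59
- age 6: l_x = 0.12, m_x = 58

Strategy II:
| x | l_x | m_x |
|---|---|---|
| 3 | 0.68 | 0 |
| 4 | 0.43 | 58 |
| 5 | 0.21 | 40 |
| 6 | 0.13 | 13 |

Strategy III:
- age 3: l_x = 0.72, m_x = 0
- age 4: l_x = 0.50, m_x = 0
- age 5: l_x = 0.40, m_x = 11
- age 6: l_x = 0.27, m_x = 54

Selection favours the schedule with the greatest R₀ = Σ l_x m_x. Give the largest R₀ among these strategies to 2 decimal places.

35.03

Strategy I: R₀ = 0.46×0 + 0.26×28 + 0.15×59 + 0.12×58 = 23.0900
Strategy II: R₀ = 0.68×0 + 0.43×58 + 0.21×40 + 0.13×13 = 35.0300
Strategy III: R₀ = 0.72×0 + 0.50×0 + 0.40×11 + 0.27×54 = 18.9800
Highest R₀: strategy II with 35.0300.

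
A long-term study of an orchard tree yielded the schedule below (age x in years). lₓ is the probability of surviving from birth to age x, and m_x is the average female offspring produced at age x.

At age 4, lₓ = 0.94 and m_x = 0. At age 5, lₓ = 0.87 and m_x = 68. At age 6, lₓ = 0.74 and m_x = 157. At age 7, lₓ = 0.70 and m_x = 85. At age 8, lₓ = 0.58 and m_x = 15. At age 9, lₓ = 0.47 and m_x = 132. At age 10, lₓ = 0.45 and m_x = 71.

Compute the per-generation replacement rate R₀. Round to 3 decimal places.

337.530

R₀ = Σ lₓ m_x:
  age 4: 0.94 × 0 = 0.0000
  age 5: 0.87 × 68 = 59.1600
  age 6: 0.74 × 157 = 116.1800
  age 7: 0.70 × 85 = 59.5000
  age 8: 0.58 × 15 = 8.7000
  age 9: 0.47 × 132 = 62.0400
  age 10: 0.45 × 71 = 31.9500
R₀ = 0.0000 + 59.1600 + 116.1800 + 59.5000 + 8.7000 + 62.0400 + 31.9500 = 337.5300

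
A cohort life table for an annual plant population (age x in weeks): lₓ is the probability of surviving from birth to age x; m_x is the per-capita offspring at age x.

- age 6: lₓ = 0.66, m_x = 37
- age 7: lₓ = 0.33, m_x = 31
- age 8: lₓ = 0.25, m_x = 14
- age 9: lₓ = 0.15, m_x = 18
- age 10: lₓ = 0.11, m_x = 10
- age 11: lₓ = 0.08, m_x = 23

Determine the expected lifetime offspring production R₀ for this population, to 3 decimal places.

43.790

R₀ = Σ lₓ m_x:
  age 6: 0.66 × 37 = 24.4200
  age 7: 0.33 × 31 = 10.2300
  age 8: 0.25 × 14 = 3.5000
  age 9: 0.15 × 18 = 2.7000
  age 10: 0.11 × 10 = 1.1000
  age 11: 0.08 × 23 = 1.8400
R₀ = 24.4200 + 10.2300 + 3.5000 + 2.7000 + 1.1000 + 1.8400 = 43.7900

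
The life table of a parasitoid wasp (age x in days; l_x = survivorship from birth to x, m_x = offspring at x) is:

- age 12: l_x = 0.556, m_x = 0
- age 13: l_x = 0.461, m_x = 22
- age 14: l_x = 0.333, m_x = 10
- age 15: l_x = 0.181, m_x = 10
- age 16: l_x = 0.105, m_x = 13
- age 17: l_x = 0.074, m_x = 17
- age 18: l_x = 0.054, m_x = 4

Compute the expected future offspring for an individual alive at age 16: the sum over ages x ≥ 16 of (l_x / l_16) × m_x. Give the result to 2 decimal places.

27.04

l_16 = 0.105. Conditional survival from age 16 to x is l_x / l_16.
  x=16: (0.105/0.105) × 13 = 13.0000
  x=17: (0.074/0.105) × 17 = 11.9810
  x=18: (0.054/0.105) × 4 = 2.0571
Sum = 13.0000 + 11.9810 + 2.0571 = 27.0381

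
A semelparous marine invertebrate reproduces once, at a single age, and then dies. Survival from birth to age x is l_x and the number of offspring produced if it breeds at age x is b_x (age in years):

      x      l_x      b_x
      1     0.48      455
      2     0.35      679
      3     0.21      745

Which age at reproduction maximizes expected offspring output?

Expected offspring if breeding at age x = l_x × b_x:
  age 1: 0.48 × 455 = 218.400
  age 2: 0.35 × 679 = 237.650
  age 3: 0.21 × 745 = 156.450
Maximum at age 2 (237.650).

2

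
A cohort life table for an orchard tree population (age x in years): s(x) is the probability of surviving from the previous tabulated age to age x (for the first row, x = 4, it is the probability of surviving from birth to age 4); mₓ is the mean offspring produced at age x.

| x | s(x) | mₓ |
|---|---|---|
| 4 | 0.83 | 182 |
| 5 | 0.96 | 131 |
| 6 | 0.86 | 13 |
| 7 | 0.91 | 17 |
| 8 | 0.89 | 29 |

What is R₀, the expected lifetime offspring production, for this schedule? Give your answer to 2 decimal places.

291.04

Survivorship from birth: l_x = s_4·s_5·…·s_x.
  l_4 = 0.83000
  l_5 = 0.79680
  l_6 = 0.68525
  l_7 = 0.62358
  l_8 = 0.55498
R₀ = Σ l_x mₓ:
  age 4: 0.83000 × 182 = 151.0600
  age 5: 0.79680 × 131 = 104.3808
  age 6: 0.68525 × 13 = 8.9083
  age 7: 0.62358 × 17 = 10.6009
  age 8: 0.55498 × 29 = 16.0944
R₀ = 151.0600 + 104.3808 + 8.9083 + 10.6009 + 16.0944 = 291.0443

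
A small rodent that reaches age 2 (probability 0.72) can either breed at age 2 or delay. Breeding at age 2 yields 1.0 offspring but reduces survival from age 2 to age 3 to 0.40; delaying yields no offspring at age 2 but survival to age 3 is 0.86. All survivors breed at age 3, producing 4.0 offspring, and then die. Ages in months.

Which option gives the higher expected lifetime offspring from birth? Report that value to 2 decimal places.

2.48

breed at age 2: R₀ = 0.72 × (1.0 + 0.40 × 4.0) = 0.72 × 2.6000 = 1.8720
delay to age 3: R₀ = 0.72 × (0.86 × 4.0) = 0.72 × 3.4400 = 2.4768
Higher: delay to age 3 (2.4768).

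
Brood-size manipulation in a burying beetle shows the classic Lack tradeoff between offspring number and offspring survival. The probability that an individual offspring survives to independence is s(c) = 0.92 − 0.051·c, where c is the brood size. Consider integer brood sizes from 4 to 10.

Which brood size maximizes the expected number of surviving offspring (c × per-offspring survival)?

Expected surviving offspring = c × s(c):
  c=4: 4 × 0.716 = 2.864
  c=5: 5 × 0.665 = 3.325
  c=6: 6 × 0.614 = 3.684
  c=7: 7 × 0.563 = 3.941
  c=8: 8 × 0.512 = 4.096
  c=9: 9 × 0.461 = 4.149
  c=10: 10 × 0.410 = 4.100
Maximum at c = 9 (4.149 surviving offspring).

9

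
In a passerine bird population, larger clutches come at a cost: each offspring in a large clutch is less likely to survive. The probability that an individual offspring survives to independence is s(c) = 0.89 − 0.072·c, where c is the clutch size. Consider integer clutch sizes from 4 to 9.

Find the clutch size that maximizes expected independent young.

Expected independent young = c × s(c):
  c=4: 4 × 0.602 = 2.408
  c=5: 5 × 0.530 = 2.650
  c=6: 6 × 0.458 = 2.748
  c=7: 7 × 0.386 = 2.702
  c=8: 8 × 0.314 = 2.512
  c=9: 9 × 0.242 = 2.178
Maximum at c = 6 (2.748 independent young).

6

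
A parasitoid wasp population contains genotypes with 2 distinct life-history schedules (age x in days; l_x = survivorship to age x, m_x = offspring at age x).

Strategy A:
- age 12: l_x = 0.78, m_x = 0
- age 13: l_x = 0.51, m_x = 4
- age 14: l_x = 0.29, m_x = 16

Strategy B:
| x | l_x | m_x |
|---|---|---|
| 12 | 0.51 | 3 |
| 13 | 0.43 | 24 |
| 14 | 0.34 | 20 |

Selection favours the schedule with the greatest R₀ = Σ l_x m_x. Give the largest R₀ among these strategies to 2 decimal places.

Strategy A: R₀ = 0.78×0 + 0.51×4 + 0.29×16 = 6.6800
Strategy B: R₀ = 0.51×3 + 0.43×24 + 0.34×20 = 18.6500
Highest R₀: strategy B with 18.6500.

18.65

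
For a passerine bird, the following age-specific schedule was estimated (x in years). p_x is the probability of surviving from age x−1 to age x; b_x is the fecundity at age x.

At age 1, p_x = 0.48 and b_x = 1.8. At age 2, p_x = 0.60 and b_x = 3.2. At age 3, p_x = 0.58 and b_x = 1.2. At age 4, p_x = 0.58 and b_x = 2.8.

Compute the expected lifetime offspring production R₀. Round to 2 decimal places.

Survivorship from birth: l_x = p_1·p_2·…·p_x.
  l_1 = 0.48000
  l_2 = 0.28800
  l_3 = 0.16704
  l_4 = 0.09688
R₀ = Σ l_x b_x:
  age 1: 0.48000 × 1.8 = 0.8640
  age 2: 0.28800 × 3.2 = 0.9216
  age 3: 0.16704 × 1.2 = 0.2004
  age 4: 0.09688 × 2.8 = 0.2713
R₀ = 0.8640 + 0.9216 + 0.2004 + 0.2713 = 2.2573

2.26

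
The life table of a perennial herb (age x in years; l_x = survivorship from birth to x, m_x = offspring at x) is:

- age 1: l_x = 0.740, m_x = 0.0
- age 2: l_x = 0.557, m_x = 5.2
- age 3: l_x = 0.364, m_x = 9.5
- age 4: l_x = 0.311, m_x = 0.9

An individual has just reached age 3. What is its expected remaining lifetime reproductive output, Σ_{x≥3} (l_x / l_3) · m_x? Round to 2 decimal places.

l_3 = 0.364. Conditional survival from age 3 to x is l_x / l_3.
  x=3: (0.364/0.364) × 9.5 = 9.5000
  x=4: (0.311/0.364) × 0.9 = 0.7690
Sum = 9.5000 + 0.7690 = 10.2690

10.27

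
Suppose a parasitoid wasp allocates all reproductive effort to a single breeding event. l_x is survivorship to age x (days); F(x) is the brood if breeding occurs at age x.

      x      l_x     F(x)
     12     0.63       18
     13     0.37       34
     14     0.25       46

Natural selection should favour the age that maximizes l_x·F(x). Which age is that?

Expected offspring if breeding at age x = l_x × F(x):
  age 12: 0.63 × 18 = 11.340
  age 13: 0.37 × 34 = 12.580
  age 14: 0.25 × 46 = 11.500
Maximum at age 13 (12.580).

13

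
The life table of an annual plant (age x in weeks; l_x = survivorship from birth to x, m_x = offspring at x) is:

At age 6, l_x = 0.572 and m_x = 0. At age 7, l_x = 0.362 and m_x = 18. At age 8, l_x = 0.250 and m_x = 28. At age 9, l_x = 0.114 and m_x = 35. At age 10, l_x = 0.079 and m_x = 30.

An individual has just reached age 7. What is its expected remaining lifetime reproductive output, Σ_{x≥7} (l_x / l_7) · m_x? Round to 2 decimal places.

l_7 = 0.362. Conditional survival from age 7 to x is l_x / l_7.
  x=7: (0.362/0.362) × 18 = 18.0000
  x=8: (0.250/0.362) × 28 = 19.3370
  x=9: (0.114/0.362) × 35 = 11.0221
  x=10: (0.079/0.362) × 30 = 6.5470
Sum = 18.0000 + 19.3370 + 11.0221 + 6.5470 = 54.9061

54.91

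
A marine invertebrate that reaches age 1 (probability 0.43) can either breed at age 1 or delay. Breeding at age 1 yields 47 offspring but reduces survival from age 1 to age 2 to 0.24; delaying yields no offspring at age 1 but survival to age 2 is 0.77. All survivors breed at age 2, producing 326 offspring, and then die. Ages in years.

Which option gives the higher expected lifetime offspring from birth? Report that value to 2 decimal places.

107.94

breed at age 1: R₀ = 0.43 × (47 + 0.24 × 326) = 0.43 × 125.2400 = 53.8532
delay to age 2: R₀ = 0.43 × (0.77 × 326) = 0.43 × 251.0200 = 107.9386
Higher: delay to age 2 (107.9386).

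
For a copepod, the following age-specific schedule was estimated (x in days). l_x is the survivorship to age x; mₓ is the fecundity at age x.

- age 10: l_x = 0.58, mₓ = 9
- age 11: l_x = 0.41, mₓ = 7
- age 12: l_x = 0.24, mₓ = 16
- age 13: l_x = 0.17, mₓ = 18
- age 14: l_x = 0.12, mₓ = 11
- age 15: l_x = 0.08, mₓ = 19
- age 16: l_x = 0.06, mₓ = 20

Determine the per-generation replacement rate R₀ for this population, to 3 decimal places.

19.030

R₀ = Σ l_x mₓ:
  age 10: 0.58 × 9 = 5.2200
  age 11: 0.41 × 7 = 2.8700
  age 12: 0.24 × 16 = 3.8400
  age 13: 0.17 × 18 = 3.0600
  age 14: 0.12 × 11 = 1.3200
  age 15: 0.08 × 19 = 1.5200
  age 16: 0.06 × 20 = 1.2000
R₀ = 5.2200 + 2.8700 + 3.8400 + 3.0600 + 1.3200 + 1.5200 + 1.2000 = 19.0300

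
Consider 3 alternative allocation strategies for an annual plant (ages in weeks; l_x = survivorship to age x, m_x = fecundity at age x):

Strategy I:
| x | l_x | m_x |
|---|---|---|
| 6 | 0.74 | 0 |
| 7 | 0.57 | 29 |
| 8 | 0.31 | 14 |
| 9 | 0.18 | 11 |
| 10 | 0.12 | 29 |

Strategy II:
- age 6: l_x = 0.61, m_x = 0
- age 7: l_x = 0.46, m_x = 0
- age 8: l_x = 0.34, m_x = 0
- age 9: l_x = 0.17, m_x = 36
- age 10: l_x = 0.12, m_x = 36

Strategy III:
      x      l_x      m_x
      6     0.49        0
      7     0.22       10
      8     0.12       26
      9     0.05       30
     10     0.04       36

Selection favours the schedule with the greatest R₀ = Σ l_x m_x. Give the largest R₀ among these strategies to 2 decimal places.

Strategy I: R₀ = 0.74×0 + 0.57×29 + 0.31×14 + 0.18×11 + 0.12×29 = 26.3300
Strategy II: R₀ = 0.61×0 + 0.46×0 + 0.34×0 + 0.17×36 + 0.12×36 = 10.4400
Strategy III: R₀ = 0.49×0 + 0.22×10 + 0.12×26 + 0.05×30 + 0.04×36 = 8.2600
Highest R₀: strategy I with 26.3300.

26.33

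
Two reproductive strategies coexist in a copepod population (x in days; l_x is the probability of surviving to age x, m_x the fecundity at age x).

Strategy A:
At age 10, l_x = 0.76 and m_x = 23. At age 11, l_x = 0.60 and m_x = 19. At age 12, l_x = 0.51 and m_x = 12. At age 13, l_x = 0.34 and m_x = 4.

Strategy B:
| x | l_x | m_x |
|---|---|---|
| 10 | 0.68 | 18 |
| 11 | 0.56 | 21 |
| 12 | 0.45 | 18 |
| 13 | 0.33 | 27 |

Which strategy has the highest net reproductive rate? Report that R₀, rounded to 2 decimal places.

41.01

Strategy A: R₀ = 0.76×23 + 0.60×19 + 0.51×12 + 0.34×4 = 36.3600
Strategy B: R₀ = 0.68×18 + 0.56×21 + 0.45×18 + 0.33×27 = 41.0100
Highest R₀: strategy B with 41.0100.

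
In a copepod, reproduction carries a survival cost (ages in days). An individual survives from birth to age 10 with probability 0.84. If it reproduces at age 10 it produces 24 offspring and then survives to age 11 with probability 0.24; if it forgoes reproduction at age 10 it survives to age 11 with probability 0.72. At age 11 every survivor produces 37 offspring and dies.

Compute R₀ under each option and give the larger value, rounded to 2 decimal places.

breed at age 10: R₀ = 0.84 × (24 + 0.24 × 37) = 0.84 × 32.8800 = 27.6192
delay to age 11: R₀ = 0.84 × (0.72 × 37) = 0.84 × 26.6400 = 22.3776
Higher: breed at age 10 (27.6192).

27.62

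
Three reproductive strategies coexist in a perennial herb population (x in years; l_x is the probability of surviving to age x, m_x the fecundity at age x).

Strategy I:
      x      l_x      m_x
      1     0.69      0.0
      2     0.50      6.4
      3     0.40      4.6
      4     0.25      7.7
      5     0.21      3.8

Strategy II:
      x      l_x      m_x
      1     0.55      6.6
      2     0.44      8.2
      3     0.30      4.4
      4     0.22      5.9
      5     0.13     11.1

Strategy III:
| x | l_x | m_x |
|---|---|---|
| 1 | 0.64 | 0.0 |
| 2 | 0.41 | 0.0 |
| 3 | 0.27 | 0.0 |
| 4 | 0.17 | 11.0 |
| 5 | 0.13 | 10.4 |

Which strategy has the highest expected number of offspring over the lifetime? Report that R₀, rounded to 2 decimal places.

11.30

Strategy I: R₀ = 0.69×0.0 + 0.50×6.4 + 0.40×4.6 + 0.25×7.7 + 0.21×3.8 = 7.7630
Strategy II: R₀ = 0.55×6.6 + 0.44×8.2 + 0.30×4.4 + 0.22×5.9 + 0.13×11.1 = 11.2990
Strategy III: R₀ = 0.64×0.0 + 0.41×0.0 + 0.27×0.0 + 0.17×11.0 + 0.13×10.4 = 3.2220
Highest R₀: strategy II with 11.2990.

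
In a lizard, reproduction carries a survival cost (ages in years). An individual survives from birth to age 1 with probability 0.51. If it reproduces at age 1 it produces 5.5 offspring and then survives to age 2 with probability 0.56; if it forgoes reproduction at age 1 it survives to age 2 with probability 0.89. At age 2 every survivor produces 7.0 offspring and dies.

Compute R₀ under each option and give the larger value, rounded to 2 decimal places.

4.80

breed at age 1: R₀ = 0.51 × (5.5 + 0.56 × 7.0) = 0.51 × 9.4200 = 4.8042
delay to age 2: R₀ = 0.51 × (0.89 × 7.0) = 0.51 × 6.2300 = 3.1773
Higher: breed at age 1 (4.8042).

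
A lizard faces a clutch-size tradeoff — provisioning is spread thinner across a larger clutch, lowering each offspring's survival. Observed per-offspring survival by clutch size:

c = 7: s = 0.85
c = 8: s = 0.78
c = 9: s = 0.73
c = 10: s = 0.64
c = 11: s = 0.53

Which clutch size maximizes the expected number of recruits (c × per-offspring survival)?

9

Expected recruits = c × s(c):
  c=7: 7 × 0.85 = 5.950
  c=8: 8 × 0.78 = 6.240
  c=9: 9 × 0.73 = 6.570
  c=10: 10 × 0.64 = 6.400
  c=11: 11 × 0.53 = 5.830
Maximum at c = 9 (6.570 recruits).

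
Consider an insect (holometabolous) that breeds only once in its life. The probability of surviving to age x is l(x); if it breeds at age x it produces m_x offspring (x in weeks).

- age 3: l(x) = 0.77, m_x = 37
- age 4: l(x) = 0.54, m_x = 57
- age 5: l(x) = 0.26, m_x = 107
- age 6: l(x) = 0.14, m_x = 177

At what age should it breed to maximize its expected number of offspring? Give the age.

Expected offspring if breeding at age x = l(x) × m_x:
  age 3: 0.77 × 37 = 28.490
  age 4: 0.54 × 57 = 30.780
  age 5: 0.26 × 107 = 27.820
  age 6: 0.14 × 177 = 24.780
Maximum at age 4 (30.780).

4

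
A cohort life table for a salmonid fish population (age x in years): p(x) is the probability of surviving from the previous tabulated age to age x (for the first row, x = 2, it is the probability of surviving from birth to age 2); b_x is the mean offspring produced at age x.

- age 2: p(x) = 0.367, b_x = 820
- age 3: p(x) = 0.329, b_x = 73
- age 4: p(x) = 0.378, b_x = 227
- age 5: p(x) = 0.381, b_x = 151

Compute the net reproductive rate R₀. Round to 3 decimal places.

Survivorship from birth: l_x = p_2·p_3·…·p_x.
  l_2 = 0.36700
  l_3 = 0.12074
  l_4 = 0.04564
  l_5 = 0.01739
R₀ = Σ l_x b_x:
  age 2: 0.36700 × 820 = 300.9400
  age 3: 0.12074 × 73 = 8.8140
  age 4: 0.04564 × 227 = 10.3603
  age 5: 0.01739 × 151 = 2.6259
R₀ = 300.9400 + 8.8140 + 10.3603 + 2.6259 = 322.7402

322.740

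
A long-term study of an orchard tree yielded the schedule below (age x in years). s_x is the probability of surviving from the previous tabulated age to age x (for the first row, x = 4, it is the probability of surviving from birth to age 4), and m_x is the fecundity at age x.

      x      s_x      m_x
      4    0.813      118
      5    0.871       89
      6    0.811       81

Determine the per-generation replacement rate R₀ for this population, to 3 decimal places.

Survivorship from birth: l_x = s_4·s_5·…·s_x.
  l_4 = 0.81300
  l_5 = 0.70812
  l_6 = 0.57429
R₀ = Σ l_x m_x:
  age 4: 0.81300 × 118 = 95.9340
  age 5: 0.70812 × 89 = 63.0227
  age 6: 0.57429 × 81 = 46.5175
R₀ = 95.9340 + 63.0227 + 46.5175 = 205.4742

205.474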